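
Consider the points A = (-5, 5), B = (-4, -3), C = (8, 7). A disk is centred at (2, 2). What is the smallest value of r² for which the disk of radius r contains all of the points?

61

The required radius is the distance from (2, 2) to the farthest point.
Squared distances: 58, 61, 61.
Maximum is 61, attained at B.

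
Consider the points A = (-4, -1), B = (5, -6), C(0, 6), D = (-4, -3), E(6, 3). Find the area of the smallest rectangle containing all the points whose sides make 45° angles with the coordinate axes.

In coordinates u = x + y, v = x − y the rectangle is axis-aligned; the map (x,y)→(u,v) scales areas by 2.
u-values: -5, -1, 6, -7, 9; range = 9 − (-7) = 16.
v-values: -3, 11, -6, -1, 3; range = 11 − (-6) = 17.
Area = (16 × 17) / 2 = 136.

136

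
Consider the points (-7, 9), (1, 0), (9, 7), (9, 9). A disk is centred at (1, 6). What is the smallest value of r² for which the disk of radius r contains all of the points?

73

The required radius is the distance from (1, 6) to the farthest point.
Squared distances: 73, 36, 65, 73.
Maximum is 73, attained at (-7, 9).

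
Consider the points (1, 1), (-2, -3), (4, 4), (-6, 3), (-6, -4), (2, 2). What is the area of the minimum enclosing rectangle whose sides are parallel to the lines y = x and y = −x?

In coordinates u = x + y, v = x − y the rectangle is axis-aligned; the map (x,y)→(u,v) scales areas by 2.
u-values: 2, -5, 8, -3, -10, 4; range = 8 − (-10) = 18.
v-values: 0, 1, 0, -9, -2, 0; range = 1 − (-9) = 10.
Area = (18 × 10) / 2 = 90.

90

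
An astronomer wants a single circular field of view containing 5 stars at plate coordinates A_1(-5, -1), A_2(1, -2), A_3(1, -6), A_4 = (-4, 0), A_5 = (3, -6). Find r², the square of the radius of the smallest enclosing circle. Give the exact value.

By Welzl's lemma the MEC is supported by two points (diametrically opposite) or three points (on a circumcircle).
The farthest pair is A_1–A_5 with squared distance 89. The circle on this segment as diameter has centre (-1, -3.5) and r² = 89/4 = 22.25.
Check A_2: distance² to centre = 6.25 ≤ 22.25, so it lies inside.
All remaining points lie in this disk, and no smaller disk contains both endpoints, so this is the minimum enclosing circle.

22.25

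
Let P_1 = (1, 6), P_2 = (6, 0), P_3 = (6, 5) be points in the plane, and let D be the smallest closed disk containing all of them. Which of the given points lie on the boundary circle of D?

P_1, P_2

Side lengths²: P_1P_2² = 61, P_1P_3² = 26, P_2P_3² = 25.
Since P_1P_2² = 61 ≥ 26 + 25 = 51, the angle opposite P_1P_2 is not acute, so the smallest enclosing circle has P_1P_2 as diameter.
Centre = midpoint of P_1P_2 = (3.5, 3), r² = 61/4 = 15.25.
The points at distance exactly r from the centre are P_1, P_2 — 2 points.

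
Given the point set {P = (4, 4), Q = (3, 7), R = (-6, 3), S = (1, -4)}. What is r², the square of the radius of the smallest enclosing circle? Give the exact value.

12125/338

A smallest enclosing disk is always determined by at most three of the input points on its boundary.
The minimum enclosing circle is determined by three boundary points: Q, R, S.
Their circumcentre is (-3/26, 49/26) with r² = 12125/338.
The farthest remaining point P is at distance² 7237/338 ≤ 12125/338.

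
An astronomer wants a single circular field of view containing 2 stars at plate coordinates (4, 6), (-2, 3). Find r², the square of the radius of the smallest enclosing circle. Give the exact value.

The smallest circle enclosing two points has them as diameter endpoints.
Centre = midpoint = (1, 4.5); r² = |(4, 6)−(-2, 3)|²/4 = 45/4 = 11.25.

11.25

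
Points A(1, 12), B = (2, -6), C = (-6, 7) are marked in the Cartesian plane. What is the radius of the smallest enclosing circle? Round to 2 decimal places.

Side lengths²: AB² = 325, AC² = 74, BC² = 233.
Since AB² = 325 ≥ 233 + 74 = 307, the angle opposite AB is not acute, so the smallest enclosing circle has AB as diameter.
Centre = midpoint of AB = (1.5, 3), r² = 325/4 = 81.25.
r = √(81.25) ≈ 9.01.

9.01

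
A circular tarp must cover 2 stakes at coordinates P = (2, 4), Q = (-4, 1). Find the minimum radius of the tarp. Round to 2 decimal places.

3.35

The smallest circle enclosing two points has them as diameter endpoints.
Centre = midpoint = (-1, 2.5); r² = |PQ|²/4 = 45/4 = 11.25.
r = √(11.25) ≈ 3.35.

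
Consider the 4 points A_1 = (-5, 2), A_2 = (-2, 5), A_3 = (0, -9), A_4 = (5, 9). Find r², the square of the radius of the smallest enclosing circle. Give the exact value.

The minimum enclosing circle of a finite set is fixed by two of the points (as a diameter) or three (as a circumcircle).
The farthest pair is A_3–A_4 with squared distance 349. The circle on this segment as diameter has centre (2.5, 0) and r² = 349/4 = 87.25.
Check A_1: distance² to centre = 60.25 ≤ 87.25, so it lies inside.
All remaining points lie in this disk, and no smaller disk contains both endpoints, so this is the minimum enclosing circle.

87.25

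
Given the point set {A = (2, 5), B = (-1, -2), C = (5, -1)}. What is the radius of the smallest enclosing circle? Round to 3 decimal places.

3.984

Side lengths²: AB² = 58, AC² = 45, BC² = 37.
Since AB² = 58 < 45 + 37 = 82, the triangle is acute, so the smallest enclosing circle is the circumcircle.
Circumcentre = (41/26, 27/26), r² = 5365/338.
r = √(5365/338) ≈ 3.984.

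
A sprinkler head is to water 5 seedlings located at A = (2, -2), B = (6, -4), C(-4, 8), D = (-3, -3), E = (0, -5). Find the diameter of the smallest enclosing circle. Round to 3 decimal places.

15.620

A smallest enclosing disk is always determined by at most three of the input points on its boundary.
The farthest pair is B–C with squared distance 244. The circle on this segment as diameter has centre (1, 2) and r² = 244/4 = 61.
Check A: distance² to centre = 17 ≤ 61, so it lies inside.
All remaining points lie in this disk, and no smaller disk contains both endpoints, so this is the minimum enclosing circle.
Diameter = 2r = 2√61 ≈ 15.620.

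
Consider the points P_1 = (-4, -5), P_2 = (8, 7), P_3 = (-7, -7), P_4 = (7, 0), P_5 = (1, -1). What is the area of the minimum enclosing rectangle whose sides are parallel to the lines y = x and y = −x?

101.5

In coordinates u = x + y, v = x − y the rectangle is axis-aligned; the map (x,y)→(u,v) scales areas by 2.
u-values: -9, 15, -14, 7, 0; range = 15 − (-14) = 29.
v-values: 1, 1, 0, 7, 2; range = 7 − 0 = 7.
Area = (29 × 7) / 2 = 101.5.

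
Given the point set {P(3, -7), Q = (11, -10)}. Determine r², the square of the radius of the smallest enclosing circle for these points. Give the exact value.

18.25

The smallest circle enclosing two points has them as diameter endpoints.
Centre = midpoint = (7, -8.5); r² = |PQ|²/4 = 73/4 = 18.25.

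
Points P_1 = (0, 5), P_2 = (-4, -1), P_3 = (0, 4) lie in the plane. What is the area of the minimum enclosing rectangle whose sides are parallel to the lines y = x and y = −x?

10

In coordinates u = x + y, v = x − y the rectangle is axis-aligned; the map (x,y)→(u,v) scales areas by 2.
u-values: 5, -5, 4; range = 5 − (-5) = 10.
v-values: -5, -3, -4; range = -3 − (-5) = 2.
Area = (10 × 2) / 2 = 10.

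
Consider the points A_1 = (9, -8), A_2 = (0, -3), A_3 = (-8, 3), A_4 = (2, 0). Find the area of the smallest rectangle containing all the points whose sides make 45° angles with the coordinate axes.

In coordinates u = x + y, v = x − y the rectangle is axis-aligned; the map (x,y)→(u,v) scales areas by 2.
u-values: 1, -3, -5, 2; range = 2 − (-5) = 7.
v-values: 17, 3, -11, 2; range = 17 − (-11) = 28.
Area = (7 × 28) / 2 = 98.

98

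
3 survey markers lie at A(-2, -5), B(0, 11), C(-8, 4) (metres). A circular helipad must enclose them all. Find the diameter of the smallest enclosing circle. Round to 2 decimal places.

Side lengths²: AB² = 260, AC² = 117, BC² = 113.
Since AB² = 260 ≥ 117 + 113 = 230, the angle opposite AB is not acute, so the smallest enclosing circle has AB as diameter.
Centre = midpoint of AB = (-1, 3), r² = 260/4 = 65.
Diameter = 2r = 2√65 ≈ 16.12.

16.12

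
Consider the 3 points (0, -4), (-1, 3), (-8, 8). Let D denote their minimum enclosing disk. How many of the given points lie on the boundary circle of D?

Call the three points A, B, C in the order given.
Side lengths²: AB² = 50, AC² = 208, BC² = 74.
Since AC² = 208 ≥ 74 + 50 = 124, the angle opposite AC is not acute, so the smallest enclosing circle has AC as diameter.
Centre = midpoint of AC = (-4, 2), r² = 208/4 = 52.
The points at distance exactly r from the centre are (0, -4), (-8, 8) — 2 points.

2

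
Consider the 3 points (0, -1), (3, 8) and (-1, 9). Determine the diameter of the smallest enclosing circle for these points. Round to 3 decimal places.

Call the three points A, B, C in the order given.
Side lengths²: AB² = 90, AC² = 101, BC² = 17.
Since AC² = 101 < 90 + 17 = 107, the triangle is acute, so the smallest enclosing circle is the circumcircle.
Circumcentre = (-3/26, 105/26), r² = 8585/338.
Diameter = 2r = 2√(8585/338) ≈ 10.080.

10.080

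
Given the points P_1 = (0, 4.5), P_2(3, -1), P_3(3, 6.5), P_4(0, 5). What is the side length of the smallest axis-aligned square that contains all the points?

7.5

The bounding box has width 3 and height 7.5.
An axis-aligned square enclosing the set must have side ≥ max(width, height).
So the minimum side is max(3, 7.5) = 7.5.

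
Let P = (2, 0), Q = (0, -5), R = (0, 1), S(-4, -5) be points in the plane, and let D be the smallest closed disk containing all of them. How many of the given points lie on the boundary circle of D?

2

A smallest enclosing disk is always determined by at most three of the input points on its boundary.
The farthest pair is P–S with squared distance 61. The circle on this segment as diameter has centre (-1, -2.5) and r² = 61/4 = 15.25.
Check Q: distance² to centre = 7.25 ≤ 15.25, so it lies inside.
All remaining points lie in this disk, and no smaller disk contains both endpoints, so this is the minimum enclosing circle.
The points at distance exactly r from the centre are P, S — 2 points.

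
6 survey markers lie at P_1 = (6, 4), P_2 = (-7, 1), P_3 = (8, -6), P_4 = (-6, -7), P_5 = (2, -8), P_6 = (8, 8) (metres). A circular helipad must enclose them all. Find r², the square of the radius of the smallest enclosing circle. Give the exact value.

105.25

The minimum enclosing circle of a finite set is fixed by two of the points (as a diameter) or three (as a circumcircle).
The farthest pair is P_4–P_6 with squared distance 421. The circle on this segment as diameter has centre (1, 0.5) and r² = 421/4 = 105.25.
Check P_1: distance² to centre = 37.25 ≤ 105.25, so it lies inside.
All remaining points lie in this disk, and no smaller disk contains both endpoints, so this is the minimum enclosing circle.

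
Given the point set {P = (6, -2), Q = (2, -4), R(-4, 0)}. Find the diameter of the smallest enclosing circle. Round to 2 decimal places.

Side lengths²: PQ² = 20, PR² = 104, QR² = 52.
Since PR² = 104 ≥ 52 + 20 = 72, the angle opposite PR is not acute, so the smallest enclosing circle has PR as diameter.
Centre = midpoint of PR = (1, -1), r² = 104/4 = 26.
Diameter = 2r = 2√26 ≈ 10.20.

10.20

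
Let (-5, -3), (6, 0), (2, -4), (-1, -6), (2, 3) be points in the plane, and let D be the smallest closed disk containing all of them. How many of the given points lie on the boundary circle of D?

2

By Welzl's lemma the MEC is supported by two points (diametrically opposite) or three points (on a circumcircle).
The farthest pair is (-5, -3)–(6, 0) with squared distance 130. The circle on this segment as diameter has centre (0.5, -1.5) and r² = 130/4 = 32.5.
Check (2, -4): distance² to centre = 8.5 ≤ 32.5, so it lies inside.
All remaining points lie in this disk, and no smaller disk contains both endpoints, so this is the minimum enclosing circle.
The points at distance exactly r from the centre are (-5, -3), (6, 0) — 2 points.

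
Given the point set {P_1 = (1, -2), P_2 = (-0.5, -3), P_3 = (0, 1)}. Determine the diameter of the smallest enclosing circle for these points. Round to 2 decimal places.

4.03

Side lengths²: P_1P_2² = 3.25, P_1P_3² = 10, P_2P_3² = 16.25.
Since P_2P_3² = 16.25 ≥ 10 + 3.25 = 13.25, the angle opposite P_2P_3 is not acute, so the smallest enclosing circle has P_2P_3 as diameter.
Centre = midpoint of P_2P_3 = (-0.25, -1), r² = 16.25/4 = 4.0625.
Diameter = 2r = 2√(4.0625) ≈ 4.03.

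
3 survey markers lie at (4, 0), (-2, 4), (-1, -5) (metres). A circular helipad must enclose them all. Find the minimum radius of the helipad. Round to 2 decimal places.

Call the three points A, B, C in the order given.
Side lengths²: AB² = 52, AC² = 50, BC² = 82.
Since BC² = 82 < 52 + 50 = 102, the triangle is acute, so the smallest enclosing circle is the circumcircle.
Circumcentre = (-0.6, -0.4), r² = 21.32.
r = √(21.32) ≈ 4.62.

4.62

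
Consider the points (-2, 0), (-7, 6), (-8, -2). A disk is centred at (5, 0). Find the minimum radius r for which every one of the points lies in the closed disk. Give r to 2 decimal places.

The required radius is the distance from (5, 0) to the farthest point.
Squared distances: 49, 180, 173.
Maximum is 180, attained at (-7, 6).
r = √180 ≈ 13.42.

13.42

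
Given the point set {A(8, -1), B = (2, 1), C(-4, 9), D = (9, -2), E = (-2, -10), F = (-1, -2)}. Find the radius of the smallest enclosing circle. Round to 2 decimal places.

9.83

A smallest enclosing disk is always determined by at most three of the input points on its boundary.
The minimum enclosing circle is determined by three boundary points: C, D, E.
Their circumcentre is (-61/90, -23/90) with r² = 78329/810.
The farthest remaining point A is at distance² 12289/162 ≤ 78329/810.
r = √(78329/810) ≈ 9.83.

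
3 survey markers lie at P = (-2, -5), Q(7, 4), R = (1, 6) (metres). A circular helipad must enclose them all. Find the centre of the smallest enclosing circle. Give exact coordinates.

(2.25, -0.25)

Side lengths²: PQ² = 162, PR² = 130, QR² = 40.
Since PQ² = 162 < 130 + 40 = 170, the triangle is acute, so the smallest enclosing circle is the circumcircle.
Circumcentre = (2.25, -0.25), r² = 40.625.
Centre = (2.25, -0.25).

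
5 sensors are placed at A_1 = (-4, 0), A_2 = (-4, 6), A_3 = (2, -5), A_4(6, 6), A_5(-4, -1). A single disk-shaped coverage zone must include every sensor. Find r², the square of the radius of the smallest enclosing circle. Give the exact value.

21509/484

The minimum enclosing circle is determined by three boundary points: A_2, A_3, A_4.
Their circumcentre is (1, 35/22) with r² = 21509/484.
The farthest remaining point A_5 is at distance² 15349/484 ≤ 21509/484.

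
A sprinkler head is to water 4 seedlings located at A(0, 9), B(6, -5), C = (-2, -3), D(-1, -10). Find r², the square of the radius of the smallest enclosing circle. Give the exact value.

The minimum enclosing circle of a finite set is fixed by two of the points (as a diameter) or three (as a circumcircle).
The farthest pair is A–D with squared distance 362. The circle on this segment as diameter has centre (-0.5, -0.5) and r² = 362/4 = 90.5.
Check B: distance² to centre = 62.5 ≤ 90.5, so it lies inside.
All remaining points lie in this disk, and no smaller disk contains both endpoints, so this is the minimum enclosing circle.

90.5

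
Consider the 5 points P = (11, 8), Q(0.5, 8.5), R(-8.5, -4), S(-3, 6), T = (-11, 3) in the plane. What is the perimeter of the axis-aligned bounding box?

69

Width = max x − min x = 11 − (-11) = 22.
Height = max y − min y = 8.5 − (-4) = 12.5.
Perimeter = 2(22 + 12.5) = 69.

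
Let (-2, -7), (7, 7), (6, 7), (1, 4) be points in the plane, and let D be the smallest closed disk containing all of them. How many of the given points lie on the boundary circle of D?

2

The farthest pair is (-2, -7)–(7, 7) with squared distance 277. The circle on this segment as diameter has centre (2.5, 0) and r² = 277/4 = 69.25.
Check (6, 7): distance² to centre = 61.25 ≤ 69.25, so it lies inside.
All remaining points lie in this disk, and no smaller disk contains both endpoints, so this is the minimum enclosing circle.
The points at distance exactly r from the centre are (-2, -7), (7, 7) — 2 points.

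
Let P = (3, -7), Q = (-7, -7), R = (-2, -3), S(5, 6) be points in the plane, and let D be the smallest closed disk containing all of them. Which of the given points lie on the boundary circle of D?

Q, S

A smallest enclosing disk is always determined by at most three of the input points on its boundary.
The farthest pair is Q–S with squared distance 313. The circle on this segment as diameter has centre (-1, -0.5) and r² = 313/4 = 78.25.
Check P: distance² to centre = 58.25 ≤ 78.25, so it lies inside.
All remaining points lie in this disk, and no smaller disk contains both endpoints, so this is the minimum enclosing circle.
The points at distance exactly r from the centre are Q, S — 2 points.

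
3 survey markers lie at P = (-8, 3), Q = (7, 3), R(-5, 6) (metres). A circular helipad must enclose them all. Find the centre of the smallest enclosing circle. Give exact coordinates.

Side lengths²: PQ² = 225, PR² = 18, QR² = 153.
Since PQ² = 225 ≥ 153 + 18 = 171, the angle opposite PQ is not acute, so the smallest enclosing circle has PQ as diameter.
Centre = midpoint of PQ = (-0.5, 3), r² = 225/4 = 56.25.
Centre = (-0.5, 3).

(-0.5, 3)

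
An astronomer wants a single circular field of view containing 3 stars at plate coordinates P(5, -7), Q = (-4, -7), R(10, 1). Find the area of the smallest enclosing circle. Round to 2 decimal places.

Side lengths²: PQ² = 81, PR² = 89, QR² = 260.
Since QR² = 260 ≥ 89 + 81 = 170, the angle opposite QR is not acute, so the smallest enclosing circle has QR as diameter.
Centre = midpoint of QR = (3, -3), r² = 260/4 = 65.
Area = π·r² = π·65 ≈ 204.20.

204.20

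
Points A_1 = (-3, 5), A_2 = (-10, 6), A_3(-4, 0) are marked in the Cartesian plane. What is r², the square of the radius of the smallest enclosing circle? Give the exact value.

325/18

Side lengths²: A_1A_2² = 50, A_1A_3² = 26, A_2A_3² = 72.
Since A_2A_3² = 72 < 50 + 26 = 76, the triangle is acute, so the smallest enclosing circle is the circumcircle.
Circumcentre = (-41/6, 19/6), r² = 325/18.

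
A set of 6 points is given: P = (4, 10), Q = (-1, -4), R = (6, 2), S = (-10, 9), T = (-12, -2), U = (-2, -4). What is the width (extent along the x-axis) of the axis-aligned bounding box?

max x = 6, min x = -12, so width = 18.

18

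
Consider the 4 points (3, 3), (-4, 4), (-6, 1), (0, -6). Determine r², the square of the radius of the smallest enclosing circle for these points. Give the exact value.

3625/121

The minimum enclosing circle of a finite set is fixed by two of the points (as a diameter) or three (as a circumcircle).
The minimum enclosing circle is determined by three boundary points: (3, 3), (-4, 4), (0, -6).
Their circumcentre is (-12/11, -7/11) with r² = 3625/121.
The farthest remaining point (-6, 1) is at distance² 3240/121 ≤ 3625/121.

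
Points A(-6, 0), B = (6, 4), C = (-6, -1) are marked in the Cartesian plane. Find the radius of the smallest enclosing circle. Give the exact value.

6.5

Side lengths²: AB² = 160, AC² = 1, BC² = 169.
Since BC² = 169 ≥ 160 + 1 = 161, the angle opposite BC is not acute, so the smallest enclosing circle has BC as diameter.
Centre = midpoint of BC = (0, 1.5), r² = 169/4 = 42.25.
r = √(42.25) = 6.5.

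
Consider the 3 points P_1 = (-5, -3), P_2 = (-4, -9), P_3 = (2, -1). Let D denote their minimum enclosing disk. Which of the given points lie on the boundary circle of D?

Side lengths²: P_1P_2² = 37, P_1P_3² = 53, P_2P_3² = 100.
Since P_2P_3² = 100 ≥ 53 + 37 = 90, the angle opposite P_2P_3 is not acute, so the smallest enclosing circle has P_2P_3 as diameter.
Centre = midpoint of P_2P_3 = (-1, -5), r² = 100/4 = 25.
The points at distance exactly r from the centre are P_2, P_3 — 2 points.

P_2, P_3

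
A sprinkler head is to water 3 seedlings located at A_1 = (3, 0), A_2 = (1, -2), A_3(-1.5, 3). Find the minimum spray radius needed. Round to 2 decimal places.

2.85

Side lengths²: A_1A_2² = 8, A_1A_3² = 29.25, A_2A_3² = 31.25.
Since A_2A_3² = 31.25 < 29.25 + 8 = 37.25, the triangle is acute, so the smallest enclosing circle is the circumcircle.
Circumcentre = (0.25, 0.75), r² = 8.125.
r = √(8.125) ≈ 2.85.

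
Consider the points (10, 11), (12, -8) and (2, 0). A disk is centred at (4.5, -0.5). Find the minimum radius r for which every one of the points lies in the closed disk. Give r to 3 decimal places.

12.748

The required radius is the distance from (4.5, -0.5) to the farthest point.
Squared distances: 162.5, 112.5, 6.5.
Maximum is 162.5, attained at (10, 11).
r = √(162.5) ≈ 12.748.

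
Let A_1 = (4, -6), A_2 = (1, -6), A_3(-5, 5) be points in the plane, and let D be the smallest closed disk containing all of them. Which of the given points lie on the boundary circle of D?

A_1, A_3

Side lengths²: A_1A_2² = 9, A_1A_3² = 202, A_2A_3² = 157.
Since A_1A_3² = 202 ≥ 157 + 9 = 166, the angle opposite A_1A_3 is not acute, so the smallest enclosing circle has A_1A_3 as diameter.
Centre = midpoint of A_1A_3 = (-0.5, -0.5), r² = 202/4 = 50.5.
The points at distance exactly r from the centre are A_1, A_3 — 2 points.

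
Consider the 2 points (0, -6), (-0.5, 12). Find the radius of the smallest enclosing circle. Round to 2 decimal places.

The smallest circle enclosing two points has them as diameter endpoints.
Centre = midpoint = (-0.25, 3); r² = |(0, -6)−(-0.5, 12)|²/4 = 324.25/4 = 81.0625.
r = √(81.0625) ≈ 9.00.

9.00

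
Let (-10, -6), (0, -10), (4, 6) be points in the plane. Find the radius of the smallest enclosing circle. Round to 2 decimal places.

9.30

Call the three points A, B, C in the order given.
Side lengths²: AB² = 116, AC² = 340, BC² = 272.
Since AC² = 340 < 272 + 116 = 388, the triangle is acute, so the smallest enclosing circle is the circumcircle.
Circumcentre = (-24/11, -21/22), r² = 41905/484.
r = √(41905/484) ≈ 9.30.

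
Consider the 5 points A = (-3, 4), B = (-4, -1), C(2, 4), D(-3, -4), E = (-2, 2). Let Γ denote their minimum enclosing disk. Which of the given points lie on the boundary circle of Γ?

The minimum enclosing circle of a finite set is fixed by two of the points (as a diameter) or three (as a circumcircle).
The farthest pair is C–D with squared distance 89. The circle on this segment as diameter has centre (-0.5, 0) and r² = 89/4 = 22.25.
Check A: distance² to centre = 22.25 ≤ 22.25, so it lies inside.
All remaining points lie in this disk, and no smaller disk contains both endpoints, so this is the minimum enclosing circle.
The points at distance exactly r from the centre are A, C, D — 3 points.

A, C, D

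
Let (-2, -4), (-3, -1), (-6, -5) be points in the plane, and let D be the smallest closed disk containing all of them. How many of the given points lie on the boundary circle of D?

Call the three points A, B, C in the order given.
Side lengths²: AB² = 10, AC² = 17, BC² = 25.
Since BC² = 25 < 17 + 10 = 27, the triangle is acute, so the smallest enclosing circle is the circumcircle.
Circumcentre = (-113/26, -81/26), r² = 2125/338.
The points at distance exactly r from the centre are (-2, -4), (-3, -1), (-6, -5) — 3 points.

3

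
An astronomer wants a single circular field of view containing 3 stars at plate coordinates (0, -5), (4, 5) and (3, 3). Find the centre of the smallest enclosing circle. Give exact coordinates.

(2, 0)

Call the three points A, B, C in the order given.
Side lengths²: AB² = 116, AC² = 73, BC² = 5.
Since AB² = 116 ≥ 73 + 5 = 78, the angle opposite AB is not acute, so the smallest enclosing circle has AB as diameter.
Centre = midpoint of AB = (2, 0), r² = 116/4 = 29.
Centre = (2, 0).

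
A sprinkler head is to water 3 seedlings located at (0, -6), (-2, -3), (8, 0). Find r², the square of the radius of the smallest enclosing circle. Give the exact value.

Call the three points A, B, C in the order given.
Side lengths²: AB² = 13, AC² = 100, BC² = 109.
Since BC² = 109 < 100 + 13 = 113, the triangle is acute, so the smallest enclosing circle is the circumcircle.
Circumcentre = (37/12, -16/9), r² = 35425/1296.

35425/1296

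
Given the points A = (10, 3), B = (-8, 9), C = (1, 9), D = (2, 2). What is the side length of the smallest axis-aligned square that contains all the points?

18

The bounding box has width 18 and height 7.
An axis-aligned square enclosing the set must have side ≥ max(width, height).
So the minimum side is max(18, 7) = 18.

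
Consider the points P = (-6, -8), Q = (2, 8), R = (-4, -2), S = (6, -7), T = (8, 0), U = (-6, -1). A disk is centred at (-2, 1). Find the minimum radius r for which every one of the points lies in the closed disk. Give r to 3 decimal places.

The required radius is the distance from (-2, 1) to the farthest point.
Squared distances: 97, 65, 13, 128, 101, 20.
Maximum is 128, attained at S.
r = √128 ≈ 11.314.

11.314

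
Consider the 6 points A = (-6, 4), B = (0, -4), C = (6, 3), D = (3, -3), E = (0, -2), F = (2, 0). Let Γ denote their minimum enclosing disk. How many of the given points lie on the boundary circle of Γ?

3

By Welzl's lemma the MEC is supported by two points (diametrically opposite) or three points (on a circumcircle).
The minimum enclosing circle is determined by three boundary points: A, B, C.
Their circumcentre is (-1/9, 13/6) with r² = 12325/324.
The farthest remaining point D is at distance² 11785/324 ≤ 12325/324.
The points at distance exactly r from the centre are A, B, C — 3 points.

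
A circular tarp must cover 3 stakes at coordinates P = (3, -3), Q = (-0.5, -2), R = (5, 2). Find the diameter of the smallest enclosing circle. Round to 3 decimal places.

Side lengths²: PQ² = 13.25, PR² = 29, QR² = 46.25.
Since QR² = 46.25 ≥ 29 + 13.25 = 42.25, the angle opposite QR is not acute, so the smallest enclosing circle has QR as diameter.
Centre = midpoint of QR = (2.25, 0), r² = 46.25/4 = 11.5625.
Diameter = 2r = 2√(11.5625) ≈ 6.801.

6.801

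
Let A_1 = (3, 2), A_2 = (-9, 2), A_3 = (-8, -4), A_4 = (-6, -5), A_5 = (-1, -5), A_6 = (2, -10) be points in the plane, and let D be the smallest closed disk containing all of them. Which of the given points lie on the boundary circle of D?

By Welzl's lemma the MEC is supported by two points (diametrically opposite) or three points (on a circumcircle).
The minimum enclosing circle is determined by three boundary points: A_1, A_2, A_6.
Their circumcentre is (-3, -85/24) with r² = 38425/576.
The farthest remaining point A_3 is at distance² 14521/576 ≤ 38425/576.
The points at distance exactly r from the centre are A_1, A_2, A_6 — 3 points.

A_1, A_2, A_6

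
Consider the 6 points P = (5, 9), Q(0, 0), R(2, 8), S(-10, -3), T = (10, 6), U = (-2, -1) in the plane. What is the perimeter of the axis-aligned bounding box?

Width = max x − min x = 10 − (-10) = 20.
Height = max y − min y = 9 − (-3) = 12.
Perimeter = 2(20 + 12) = 64.

64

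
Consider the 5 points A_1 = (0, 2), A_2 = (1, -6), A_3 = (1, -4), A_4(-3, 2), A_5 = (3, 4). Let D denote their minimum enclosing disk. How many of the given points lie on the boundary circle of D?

3

The minimum enclosing circle is determined by three boundary points: A_2, A_4, A_5.
Their circumcentre is (9/7, -6/7) with r² = 1300/49.
The farthest remaining point A_3 is at distance² 488/49 ≤ 1300/49.
The points at distance exactly r from the centre are A_2, A_4, A_5 — 3 points.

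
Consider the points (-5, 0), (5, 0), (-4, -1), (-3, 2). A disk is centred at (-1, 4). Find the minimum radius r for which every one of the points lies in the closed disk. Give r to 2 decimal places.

The required radius is the distance from (-1, 4) to the farthest point.
Squared distances: 32, 52, 34, 8.
Maximum is 52, attained at (5, 0).
r = √52 ≈ 7.21.

7.21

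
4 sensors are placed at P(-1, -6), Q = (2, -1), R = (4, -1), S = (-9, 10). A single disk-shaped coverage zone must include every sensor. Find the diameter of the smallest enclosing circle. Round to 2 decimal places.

17.95

The minimum enclosing circle of a finite set is fixed by two of the points (as a diameter) or three (as a circumcircle).
The minimum enclosing circle is determined by three boundary points: P, R, S.
Their circumcentre is (-13/3, 7/3) with r² = 725/9.
The farthest remaining point Q is at distance² 461/9 ≤ 725/9.
Diameter = 2r = 2√(725/9) ≈ 17.95.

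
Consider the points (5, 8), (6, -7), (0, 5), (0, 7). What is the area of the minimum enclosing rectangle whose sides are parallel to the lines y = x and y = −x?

140

In coordinates u = x + y, v = x − y the rectangle is axis-aligned; the map (x,y)→(u,v) scales areas by 2.
u-values: 13, -1, 5, 7; range = 13 − (-1) = 14.
v-values: -3, 13, -5, -7; range = 13 − (-7) = 20.
Area = (14 × 20) / 2 = 140.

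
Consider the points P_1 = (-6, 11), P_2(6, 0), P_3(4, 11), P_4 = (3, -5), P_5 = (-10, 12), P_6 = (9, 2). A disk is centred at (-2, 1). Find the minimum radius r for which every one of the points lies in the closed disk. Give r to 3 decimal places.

13.601

The required radius is the distance from (-2, 1) to the farthest point.
Squared distances: 116, 65, 136, 61, 185, 122.
Maximum is 185, attained at P_5.
r = √185 ≈ 13.601.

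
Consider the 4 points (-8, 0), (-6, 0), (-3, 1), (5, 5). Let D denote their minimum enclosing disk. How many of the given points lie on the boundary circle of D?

A smallest enclosing disk is always determined by at most three of the input points on its boundary.
The farthest pair is (-8, 0)–(5, 5) with squared distance 194. The circle on this segment as diameter has centre (-1.5, 2.5) and r² = 194/4 = 48.5.
Check (-6, 0): distance² to centre = 26.5 ≤ 48.5, so it lies inside.
All remaining points lie in this disk, and no smaller disk contains both endpoints, so this is the minimum enclosing circle.
The points at distance exactly r from the centre are (-8, 0), (5, 5) — 2 points.

2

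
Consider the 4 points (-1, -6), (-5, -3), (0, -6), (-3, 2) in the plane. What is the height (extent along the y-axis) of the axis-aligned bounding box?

8

max y = 2, min y = -6, so height = 8.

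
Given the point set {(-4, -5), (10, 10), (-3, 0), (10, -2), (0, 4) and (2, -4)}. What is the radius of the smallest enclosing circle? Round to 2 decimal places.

10.26

The farthest pair is (-4, -5)–(10, 10) with squared distance 421. The circle on this segment as diameter has centre (3, 2.5) and r² = 421/4 = 105.25.
Check (-3, 0): distance² to centre = 42.25 ≤ 105.25, so it lies inside.
All remaining points lie in this disk, and no smaller disk contains both endpoints, so this is the minimum enclosing circle.
r = √(105.25) ≈ 10.26.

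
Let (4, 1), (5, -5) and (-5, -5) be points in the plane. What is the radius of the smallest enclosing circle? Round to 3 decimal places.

5.483

Call the three points A, B, C in the order given.
Side lengths²: AB² = 37, AC² = 117, BC² = 100.
Since AC² = 117 < 100 + 37 = 137, the triangle is acute, so the smallest enclosing circle is the circumcircle.
Circumcentre = (0, -2.75), r² = 30.0625.
r = √(30.0625) ≈ 5.483.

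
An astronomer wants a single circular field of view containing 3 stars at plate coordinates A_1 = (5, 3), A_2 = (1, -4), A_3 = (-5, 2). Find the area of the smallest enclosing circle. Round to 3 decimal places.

85.225

Side lengths²: A_1A_2² = 65, A_1A_3² = 101, A_2A_3² = 72.
Since A_1A_3² = 101 < 72 + 65 = 137, the triangle is acute, so the smallest enclosing circle is the circumcircle.
Circumcentre = (3/22, 25/22), r² = 6565/242.
Area = π·r² = π·6565/242 ≈ 85.225.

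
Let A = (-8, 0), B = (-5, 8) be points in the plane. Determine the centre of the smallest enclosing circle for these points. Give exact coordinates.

The smallest circle enclosing two points has them as diameter endpoints.
Centre = midpoint = (-6.5, 4); r² = |AB|²/4 = 73/4 = 18.25.
Centre = (-6.5, 4).

(-6.5, 4)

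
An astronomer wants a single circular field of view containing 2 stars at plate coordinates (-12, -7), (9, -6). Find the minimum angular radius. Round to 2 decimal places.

10.51

The smallest circle enclosing two points has them as diameter endpoints.
Centre = midpoint = (-1.5, -6.5); r² = |(-12, -7)−(9, -6)|²/4 = 442/4 = 110.5.
r = √(110.5) ≈ 10.51.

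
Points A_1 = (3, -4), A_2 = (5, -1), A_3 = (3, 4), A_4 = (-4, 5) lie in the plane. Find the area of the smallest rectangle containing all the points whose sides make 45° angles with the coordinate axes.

In coordinates u = x + y, v = x − y the rectangle is axis-aligned; the map (x,y)→(u,v) scales areas by 2.
u-values: -1, 4, 7, 1; range = 7 − (-1) = 8.
v-values: 7, 6, -1, -9; range = 7 − (-9) = 16.
Area = (8 × 16) / 2 = 64.

64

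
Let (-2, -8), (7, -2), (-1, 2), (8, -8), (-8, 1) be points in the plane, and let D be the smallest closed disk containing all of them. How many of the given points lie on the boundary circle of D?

A smallest enclosing disk is always determined by at most three of the input points on its boundary.
The farthest pair is (8, -8)–(-8, 1) with squared distance 337. The circle on this segment as diameter has centre (0, -3.5) and r² = 337/4 = 84.25.
Check (-2, -8): distance² to centre = 24.25 ≤ 84.25, so it lies inside.
All remaining points lie in this disk, and no smaller disk contains both endpoints, so this is the minimum enclosing circle.
The points at distance exactly r from the centre are (8, -8), (-8, 1) — 2 points.

2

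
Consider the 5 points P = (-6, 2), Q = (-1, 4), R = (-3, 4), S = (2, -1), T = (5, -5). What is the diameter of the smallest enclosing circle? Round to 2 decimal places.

The minimum enclosing circle of a finite set is fixed by two of the points (as a diameter) or three (as a circumcircle).
The farthest pair is P–T with squared distance 170. The circle on this segment as diameter has centre (-0.5, -1.5) and r² = 170/4 = 42.5.
Check Q: distance² to centre = 30.5 ≤ 42.5, so it lies inside.
All remaining points lie in this disk, and no smaller disk contains both endpoints, so this is the minimum enclosing circle.
Diameter = 2r = 2√(42.5) ≈ 13.04.

13.04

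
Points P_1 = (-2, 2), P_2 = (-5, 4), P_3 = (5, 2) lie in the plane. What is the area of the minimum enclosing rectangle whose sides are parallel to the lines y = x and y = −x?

In coordinates u = x + y, v = x − y the rectangle is axis-aligned; the map (x,y)→(u,v) scales areas by 2.
u-values: 0, -1, 7; range = 7 − (-1) = 8.
v-values: -4, -9, 3; range = 3 − (-9) = 12.
Area = (8 × 12) / 2 = 48.

48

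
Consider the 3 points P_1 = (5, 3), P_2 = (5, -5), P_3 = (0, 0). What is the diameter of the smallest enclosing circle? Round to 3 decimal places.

8.246

Side lengths²: P_1P_2² = 64, P_1P_3² = 34, P_2P_3² = 50.
Since P_1P_2² = 64 < 50 + 34 = 84, the triangle is acute, so the smallest enclosing circle is the circumcircle.
Circumcentre = (4, -1), r² = 17.
Diameter = 2r = 2√17 ≈ 8.246.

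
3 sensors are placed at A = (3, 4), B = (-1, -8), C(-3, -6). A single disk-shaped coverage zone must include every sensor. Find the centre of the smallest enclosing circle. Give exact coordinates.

(1, -2)

Side lengths²: AB² = 160, AC² = 136, BC² = 8.
Since AB² = 160 ≥ 136 + 8 = 144, the angle opposite AB is not acute, so the smallest enclosing circle has AB as diameter.
Centre = midpoint of AB = (1, -2), r² = 160/4 = 40.
Centre = (1, -2).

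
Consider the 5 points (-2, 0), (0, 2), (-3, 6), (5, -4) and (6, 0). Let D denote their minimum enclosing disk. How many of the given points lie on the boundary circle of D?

By Welzl's lemma the MEC is supported by two points (diametrically opposite) or three points (on a circumcircle).
The farthest pair is (-3, 6)–(5, -4) with squared distance 164. The circle on this segment as diameter has centre (1, 1) and r² = 164/4 = 41.
Check (-2, 0): distance² to centre = 10 ≤ 41, so it lies inside.
All remaining points lie in this disk, and no smaller disk contains both endpoints, so this is the minimum enclosing circle.
The points at distance exactly r from the centre are (-3, 6), (5, -4) — 2 points.

2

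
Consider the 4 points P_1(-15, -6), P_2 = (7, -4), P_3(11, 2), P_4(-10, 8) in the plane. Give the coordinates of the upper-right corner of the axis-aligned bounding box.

x-range [-15, 11], y-range [-6, 8].
The upper-right corner is (11, 8).

(11, 8)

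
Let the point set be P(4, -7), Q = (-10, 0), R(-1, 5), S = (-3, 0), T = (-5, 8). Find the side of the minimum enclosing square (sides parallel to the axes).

15

The bounding box has width 14 and height 15.
An axis-aligned square enclosing the set must have side ≥ max(width, height).
So the minimum side is max(14, 15) = 15.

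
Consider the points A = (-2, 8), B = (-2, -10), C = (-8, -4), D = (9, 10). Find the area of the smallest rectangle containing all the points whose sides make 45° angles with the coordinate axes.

In coordinates u = x + y, v = x − y the rectangle is axis-aligned; the map (x,y)→(u,v) scales areas by 2.
u-values: 6, -12, -12, 19; range = 19 − (-12) = 31.
v-values: -10, 8, -4, -1; range = 8 − (-10) = 18.
Area = (31 × 18) / 2 = 279.

279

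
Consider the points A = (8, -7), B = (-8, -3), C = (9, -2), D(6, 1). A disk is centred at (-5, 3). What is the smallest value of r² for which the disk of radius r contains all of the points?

The required radius is the distance from (-5, 3) to the farthest point.
Squared distances: 269, 45, 221, 125.
Maximum is 269, attained at A.

269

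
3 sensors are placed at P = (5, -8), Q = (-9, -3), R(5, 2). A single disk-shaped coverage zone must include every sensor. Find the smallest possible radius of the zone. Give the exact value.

221/28

Side lengths²: PQ² = 221, PR² = 100, QR² = 221.
Since QR² = 221 < 221 + 100 = 321, the triangle is acute, so the smallest enclosing circle is the circumcircle.
Circumcentre = (-31/28, -3), r² = 48841/784.
r = √(48841/784) = 221/28.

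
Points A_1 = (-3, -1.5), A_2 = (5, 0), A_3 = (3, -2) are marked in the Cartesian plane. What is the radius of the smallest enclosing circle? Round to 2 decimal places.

4.07

Side lengths²: A_1A_2² = 66.25, A_1A_3² = 36.25, A_2A_3² = 8.
Since A_1A_2² = 66.25 ≥ 36.25 + 8 = 44.25, the angle opposite A_1A_2 is not acute, so the smallest enclosing circle has A_1A_2 as diameter.
Centre = midpoint of A_1A_2 = (1, -0.75), r² = 66.25/4 = 16.5625.
r = √(16.5625) ≈ 4.07.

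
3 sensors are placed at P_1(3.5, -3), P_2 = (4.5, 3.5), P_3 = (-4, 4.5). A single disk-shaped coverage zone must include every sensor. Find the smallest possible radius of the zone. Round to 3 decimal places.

5.307

Side lengths²: P_1P_2² = 43.25, P_1P_3² = 112.5, P_2P_3² = 73.25.
Since P_1P_3² = 112.5 < 73.25 + 43.25 = 116.5, the triangle is acute, so the smallest enclosing circle is the circumcircle.
Circumcentre = (-7/60, 53/60), r² = 50689/1800.
r = √(50689/1800) ≈ 5.307.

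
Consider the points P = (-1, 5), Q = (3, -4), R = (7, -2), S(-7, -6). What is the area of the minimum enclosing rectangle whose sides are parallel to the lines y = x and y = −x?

In coordinates u = x + y, v = x − y the rectangle is axis-aligned; the map (x,y)→(u,v) scales areas by 2.
u-values: 4, -1, 5, -13; range = 5 − (-13) = 18.
v-values: -6, 7, 9, -1; range = 9 − (-6) = 15.
Area = (18 × 15) / 2 = 135.

135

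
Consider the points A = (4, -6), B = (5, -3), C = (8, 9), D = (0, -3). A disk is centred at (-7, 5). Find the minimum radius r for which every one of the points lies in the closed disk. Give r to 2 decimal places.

15.56

The required radius is the distance from (-7, 5) to the farthest point.
Squared distances: 242, 208, 241, 113.
Maximum is 242, attained at A.
r = √242 ≈ 15.56.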